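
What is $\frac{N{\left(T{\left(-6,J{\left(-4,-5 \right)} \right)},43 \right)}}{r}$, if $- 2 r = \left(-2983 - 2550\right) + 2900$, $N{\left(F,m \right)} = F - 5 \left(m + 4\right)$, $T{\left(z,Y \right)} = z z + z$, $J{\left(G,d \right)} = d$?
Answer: $- \frac{410}{2633} \approx -0.15572$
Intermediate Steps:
$T{\left(z,Y \right)} = z + z^{2}$ ($T{\left(z,Y \right)} = z^{2} + z = z + z^{2}$)
$N{\left(F,m \right)} = -20 + F - 5 m$ ($N{\left(F,m \right)} = F - 5 \left(4 + m\right) = F - \left(20 + 5 m\right) = -20 + F - 5 m$)
$r = \frac{2633}{2}$ ($r = - \frac{\left(-2983 - 2550\right) + 2900}{2} = - \frac{-5533 + 2900}{2} = \left(- \frac{1}{2}\right) \left(-2633\right) = \frac{2633}{2} \approx 1316.5$)
$\frac{N{\left(T{\left(-6,J{\left(-4,-5 \right)} \right)},43 \right)}}{r} = \frac{-20 - 6 \left(1 - 6\right) - 215}{\frac{2633}{2}} = \left(-20 - -30 - 215\right) \frac{2}{2633} = \left(-20 + 30 - 215\right) \frac{2}{2633} = \left(-205\right) \frac{2}{2633} = - \frac{410}{2633}$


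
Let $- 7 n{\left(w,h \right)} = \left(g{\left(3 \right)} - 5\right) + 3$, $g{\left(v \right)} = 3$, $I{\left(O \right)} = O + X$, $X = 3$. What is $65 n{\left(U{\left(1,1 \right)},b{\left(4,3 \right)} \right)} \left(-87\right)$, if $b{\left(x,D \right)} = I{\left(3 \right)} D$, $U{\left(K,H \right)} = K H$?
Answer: $\frac{5655}{7} \approx 807.86$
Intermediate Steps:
$I{\left(O \right)} = 3 + O$ ($I{\left(O \right)} = O + 3 = 3 + O$)
$U{\left(K,H \right)} = H K$
$b{\left(x,D \right)} = 6 D$ ($b{\left(x,D \right)} = \left(3 + 3\right) D = 6 D$)
$n{\left(w,h \right)} = - \frac{1}{7}$ ($n{\left(w,h \right)} = - \frac{\left(3 - 5\right) + 3}{7} = - \frac{-2 + 3}{7} = \left(- \frac{1}{7}\right) 1 = - \frac{1}{7}$)
$65 n{\left(U{\left(1,1 \right)},b{\left(4,3 \right)} \right)} \left(-87\right) = 65 \left(- \frac{1}{7}\right) \left(-87\right) = \left(- \frac{65}{7}\right) \left(-87\right) = \frac{5655}{7}$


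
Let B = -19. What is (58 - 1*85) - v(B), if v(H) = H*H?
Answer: -388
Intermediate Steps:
v(H) = H**2
(58 - 1*85) - v(B) = (58 - 1*85) - 1*(-19)**2 = (58 - 85) - 1*361 = -27 - 361 = -388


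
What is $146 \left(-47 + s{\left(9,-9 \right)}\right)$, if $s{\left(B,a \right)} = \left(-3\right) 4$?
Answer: $-8614$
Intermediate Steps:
$s{\left(B,a \right)} = -12$
$146 \left(-47 + s{\left(9,-9 \right)}\right) = 146 \left(-47 - 12\right) = 146 \left(-59\right) = -8614$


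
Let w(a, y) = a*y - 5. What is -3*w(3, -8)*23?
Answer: 2001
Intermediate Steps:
w(a, y) = -5 + a*y
-3*w(3, -8)*23 = -3*(-5 + 3*(-8))*23 = -3*(-5 - 24)*23 = -3*(-29)*23 = 87*23 = 2001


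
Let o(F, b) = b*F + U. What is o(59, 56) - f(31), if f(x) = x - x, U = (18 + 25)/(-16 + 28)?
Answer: 39691/12 ≈ 3307.6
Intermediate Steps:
U = 43/12 ≈ 3.5833
f(x) = 0
o(F, b) = 43/12 + F*b (o(F, b) = b*F + 43/12 = F*b + 43/12 = 43/12 + F*b)
o(59, 56) - f(31) = (43/12 + 59*56) - 1*0 = (43/12 + 3304) + 0 = 39691/12 + 0 = 39691/12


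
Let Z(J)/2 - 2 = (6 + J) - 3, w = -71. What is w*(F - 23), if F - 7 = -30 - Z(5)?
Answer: 4686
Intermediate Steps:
Z(J) = 10 + 2*J (Z(J) = 4 + 2*((6 + J) - 3) = 4 + 2*(3 + J) = 4 + (6 + 2*J) = 10 + 2*J)
F = -43 (F = 7 + (-30 - (10 + 2*5)) = 7 + (-30 - (10 + 10)) = 7 + (-30 - 1*20) = 7 + (-30 - 20) = 7 - 50 = -43)
w*(F - 23) = -71*(-43 - 23) = -71*(-66) = 4686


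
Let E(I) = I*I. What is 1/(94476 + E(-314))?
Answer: 1/193072 ≈ 5.1794e-6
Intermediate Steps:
E(I) = I**2
1/(94476 + E(-314)) = 1/(94476 + (-314)**2) = 1/(94476 + 98596) = 1/193072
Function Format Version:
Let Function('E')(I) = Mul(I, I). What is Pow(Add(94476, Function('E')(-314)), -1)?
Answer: Rational(1, 193072) ≈ 5.1794e-6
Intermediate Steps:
Function('E')(I) = Pow(I, 2)
Pow(Add(94476, Function('E')(-314)), -1) = Pow(Add(94476, Pow(-314, 2)), -1) = Pow(Add(94476, 98596), -1) = Pow(193072, -1) = Rational(1, 193072)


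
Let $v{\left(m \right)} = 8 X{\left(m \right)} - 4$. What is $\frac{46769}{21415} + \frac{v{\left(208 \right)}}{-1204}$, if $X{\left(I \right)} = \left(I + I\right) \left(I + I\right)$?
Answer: $- \frac{7397889596}{6445915} \approx -1147.7$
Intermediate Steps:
$X{\left(I \right)} = 4 I^{2}$ ($X{\left(I \right)} = 2 I 2 I = 4 I^{2}$)
$v{\left(m \right)} = -4 + 32 m^{2}$ ($v{\left(m \right)} = 8 \cdot 4 m^{2} - 4 = 32 m^{2} - 4 = -4 + 32 m^{2}$)
$\frac{46769}{21415} + \frac{v{\left(208 \right)}}{-1204} = \frac{46769}{21415} + \frac{-4 + 32 \cdot 208^{2}}{-1204} = 46769 \cdot \frac{1}{21415} + \left(-4 + 32 \cdot 43264\right) \left(- \frac{1}{1204}\right) = \frac{46769}{21415} + \left(-4 + 1384448\right) \left(- \frac{1}{1204}\right) = \frac{46769}{21415} + 1384444 \left(- \frac{1}{1204}\right) = \frac{46769}{21415} - \frac{346111}{301} = - \frac{7397889596}{6445915}$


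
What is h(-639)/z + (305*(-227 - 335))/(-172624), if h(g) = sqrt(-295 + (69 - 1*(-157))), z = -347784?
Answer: 85705/86312 - I*sqrt(69)/347784 ≈ 0.99297 - 2.3884e-5*I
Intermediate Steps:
h(g) = I*sqrt(69) (h(g) = sqrt(-295 + (69 + 157)) = sqrt(-295 + 226) = sqrt(-69) = I*sqrt(69))
h(-639)/z + (305*(-227 - 335))/(-172624) = (I*sqrt(69))/(-347784) + (305*(-227 - 335))/(-172624) = (I*sqrt(69))*(-1/347784) + (305*(-562))*(-1/172624) = -I*sqrt(69)/347784 - 171410*(-1/172624) = -I*sqrt(69)/347784 + 85705/86312 = 85705/86312 - I*sqrt(69)/347784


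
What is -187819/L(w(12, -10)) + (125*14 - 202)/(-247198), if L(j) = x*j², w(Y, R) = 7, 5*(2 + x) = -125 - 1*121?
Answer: 16580213407/221489408 ≈ 74.858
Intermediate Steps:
x = -256/5 (x = -2 + (-125 - 1*121)/5 = -2 + (-125 - 121)/5 = -2 + (⅕)*(-246) = -2 - 246/5 = -256/5 ≈ -51.200)
L(j) = -256*j²/5
-187819/L(w(12, -10)) + (125*14 - 202)/(-247198) = -187819/((-256/5*7²)) + (125*14 - 202)/(-247198) = -187819/((-256/5*49)) + (1750 - 202)*(-1/247198) = -187819/(-12544/5) + 1548*(-1/247198) = -187819*(-5/12544) - 774/123599 = 939095/12544 - 774/123599 = 16580213407/221489408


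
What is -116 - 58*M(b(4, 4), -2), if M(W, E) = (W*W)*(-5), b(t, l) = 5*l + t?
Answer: 166924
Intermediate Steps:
b(t, l) = t + 5*l
M(W, E) = -5*W² (M(W, E) = W²*(-5) = -5*W²)
-116 - 58*M(b(4, 4), -2) = -116 - (-290)*(4 + 5*4)² = -116 - (-290)*(4 + 20)² = -116 - (-290)*24² = -116 - (-290)*576 = -116 - 58*(-2880) = -116 + 167040 = 166924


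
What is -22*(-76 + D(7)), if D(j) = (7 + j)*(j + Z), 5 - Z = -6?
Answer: -3872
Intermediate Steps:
Z = 11 (Z = 5 - 1*(-6) = 5 + 6 = 11)
D(j) = (7 + j)*(11 + j) (D(j) = (7 + j)*(j + 11) = (7 + j)*(11 + j))
-22*(-76 + D(7)) = -22*(-76 + (77 + 7**2 + 18*7)) = -22*(-76 + (77 + 49 + 126)) = -22*(-76 + 252) = -22*176 = -3872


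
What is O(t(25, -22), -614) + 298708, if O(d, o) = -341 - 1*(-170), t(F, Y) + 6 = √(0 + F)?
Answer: 298537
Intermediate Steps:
t(F, Y) = -6 + √F (t(F, Y) = -6 + √(0 + F) = -6 + √F)
O(d, o) = -171 (O(d, o) = -341 + 170 = -171)
O(t(25, -22), -614) + 298708 = -171 + 298708 = 298537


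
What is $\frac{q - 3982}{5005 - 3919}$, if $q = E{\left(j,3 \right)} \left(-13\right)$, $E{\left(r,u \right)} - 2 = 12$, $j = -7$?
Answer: $- \frac{694}{181} \approx -3.8343$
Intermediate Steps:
$E{\left(r,u \right)} = 14$ ($E{\left(r,u \right)} = 2 + 12 = 14$)
$q = -182$ ($q = 14 \left(-13\right) = -182$)
$\frac{q - 3982}{5005 - 3919} = \frac{-182 - 3982}{5005 - 3919} = - \frac{4164}{1086} = \left(-4164\right) \frac{1}{1086} = - \frac{694}{181}$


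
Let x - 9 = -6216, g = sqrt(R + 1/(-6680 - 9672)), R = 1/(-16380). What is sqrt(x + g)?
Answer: sqrt(-20124109465200 + 28470*I*sqrt(1584830))/56940 ≈ 7.0157e-5 + 78.785*I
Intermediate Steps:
R = -1/16380 ≈ -6.1050e-5
g = I*sqrt(1584830)/113880 (g = sqrt(-1/16380 + 1/(-6680 - 9672)) = sqrt(-1/16380 + 1/(-16352)) = sqrt(-1/16380 - 1/16352) = sqrt(-167/1366560) = I*sqrt(1584830)/113880 ≈ 0.011055*I)
x = -6207 (x = 9 - 6216 = -6207)
sqrt(x + g) = sqrt(-6207 + I*sqrt(1584830)/113880)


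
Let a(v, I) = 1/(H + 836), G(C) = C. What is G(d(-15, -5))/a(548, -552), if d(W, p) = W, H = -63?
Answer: -11595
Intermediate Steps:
a(v, I) = 1/773 (a(v, I) = 1/(-63 + 836) = 1/773)
G(d(-15, -5))/a(548, -552) = -15/1/773 = -15*773 = -11595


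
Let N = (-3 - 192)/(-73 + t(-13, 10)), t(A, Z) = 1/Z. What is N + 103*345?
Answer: 8635655/243 ≈ 35538.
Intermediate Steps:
N = 650/243 (N = (-3 - 192)/(-73 + 1/10) = -195/(-73 + 1/10) = -195/(-729/10) = -195*(-10/729) = 650/243 ≈ 2.6749)
N + 103*345 = 650/243 + 103*345 = 650/243 + 35535 = 8635655/243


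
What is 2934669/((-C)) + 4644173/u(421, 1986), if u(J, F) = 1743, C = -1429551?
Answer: 738244142710/276856377 ≈ 2666.5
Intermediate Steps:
2934669/((-C)) + 4644173/u(421, 1986) = 2934669/((-1*(-1429551))) + 4644173/1743 = 2934669/1429551 + 4644173*(1/1743) = 2934669*(1/1429551) + 4644173/1743 = 978223/476517 + 4644173/1743 = 738244142710/276856377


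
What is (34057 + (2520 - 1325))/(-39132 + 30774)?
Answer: -2518/597 ≈ -4.2178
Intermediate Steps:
(34057 + (2520 - 1325))/(-39132 + 30774) = (34057 + 1195)/(-8358) = 35252*(-1/8358) = -2518/597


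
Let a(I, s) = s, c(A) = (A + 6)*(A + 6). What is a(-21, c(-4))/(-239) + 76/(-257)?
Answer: -19192/61423 ≈ -0.31246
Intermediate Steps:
c(A) = (6 + A)**2 (c(A) = (6 + A)*(6 + A) = (6 + A)**2)
a(-21, c(-4))/(-239) + 76/(-257) = (6 - 4)**2/(-239) + 76/(-257) = 2**2*(-1/239) + 76*(-1/257) = 4*(-1/239) - 76/257 = -4/239 - 76/257 = -19192/61423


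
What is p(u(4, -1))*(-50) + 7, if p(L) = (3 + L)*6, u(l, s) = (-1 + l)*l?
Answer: -4493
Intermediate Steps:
u(l, s) = l*(-1 + l)
p(L) = 18 + 6*L
p(u(4, -1))*(-50) + 7 = (18 + 6*(4*(-1 + 4)))*(-50) + 7 = (18 + 6*(4*3))*(-50) + 7 = (18 + 6*12)*(-50) + 7 = (18 + 72)*(-50) + 7 = 90*(-50) + 7 = -4500 + 7 = -4493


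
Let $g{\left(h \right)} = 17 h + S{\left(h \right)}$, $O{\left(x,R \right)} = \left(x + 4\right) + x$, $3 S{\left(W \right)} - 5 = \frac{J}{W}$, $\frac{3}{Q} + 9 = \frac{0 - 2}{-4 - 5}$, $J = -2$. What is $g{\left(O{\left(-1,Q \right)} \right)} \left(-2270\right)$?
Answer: $- \frac{240620}{3} \approx -80207.0$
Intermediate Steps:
$Q = - \frac{27}{79}$ ($Q = \frac{3}{-9 + \frac{0 - 2}{-4 - 5}} = \frac{3}{-9 - \frac{2}{-9}} = \frac{3}{-9 - - \frac{2}{9}} = \frac{3}{-9 + \frac{2}{9}} = \frac{3}{- \frac{79}{9}} = 3 \left(- \frac{9}{79}\right) = - \frac{27}{79} \approx -0.34177$)
$S{\left(W \right)} = \frac{5}{3} - \frac{2}{3 W}$ ($S{\left(W \right)} = \frac{5}{3} + \frac{\left(-2\right) \frac{1}{W}}{3} = \frac{5}{3} - \frac{2}{3 W}$)
$O{\left(x,R \right)} = 4 + 2 x$ ($O{\left(x,R \right)} = \left(4 + x\right) + x = 4 + 2 x$)
$g{\left(h \right)} = 17 h + \frac{-2 + 5 h}{3 h}$
$g{\left(O{\left(-1,Q \right)} \right)} \left(-2270\right) = \left(\frac{5}{3} + 17 \left(4 + 2 \left(-1\right)\right) - \frac{2}{3 \left(4 + 2 \left(-1\right)\right)}\right) \left(-2270\right) = \left(\frac{5}{3} + 17 \left(4 - 2\right) - \frac{2}{3 \left(4 - 2\right)}\right) \left(-2270\right) = \left(\frac{5}{3} + 17 \cdot 2 - \frac{2}{3 \cdot 2}\right) \left(-2270\right) = \left(\frac{5}{3} + 34 - \frac{1}{3}\right) \left(-2270\right) = \frac{106}{3} \left(-2270\right) = - \frac{240620}{3}$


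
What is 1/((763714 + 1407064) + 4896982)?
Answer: 1/7067760 ≈ 1.4149e-7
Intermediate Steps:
1/((763714 + 1407064) + 4896982) = 1/(2170778 + 4896982) = 1/7067760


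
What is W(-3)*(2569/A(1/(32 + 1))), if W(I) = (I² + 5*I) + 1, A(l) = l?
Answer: -423885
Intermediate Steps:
W(I) = 1 + I² + 5*I
W(-3)*(2569/A(1/(32 + 1))) = (1 + (-3)² + 5*(-3))*(2569/(1/(32 + 1))) = (1 + 9 - 15)*(2569/(1/33)) = -12845/1/33 = -12845*33 = -5*84777 = -423885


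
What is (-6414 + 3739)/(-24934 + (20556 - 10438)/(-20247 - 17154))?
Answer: 100047675/932566652 ≈ 0.10728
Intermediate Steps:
(-6414 + 3739)/(-24934 + (20556 - 10438)/(-20247 - 17154)) = -2675/(-24934 + 10118/(-37401)) = -2675/(-24934 + 10118*(-1/37401)) = -2675/(-24934 - 10118/37401) = -2675/(-932566652/37401) = -2675*(-37401/932566652) = 100047675/932566652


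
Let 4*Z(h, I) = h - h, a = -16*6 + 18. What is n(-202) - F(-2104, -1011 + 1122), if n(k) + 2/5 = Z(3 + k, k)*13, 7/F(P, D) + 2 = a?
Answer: -5/16 ≈ -0.31250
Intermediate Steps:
a = -78 (a = -96 + 18 = -78)
F(P, D) = -7/80 (F(P, D) = 7/(-2 - 78) = 7/(-80) = 7*(-1/80) = -7/80)
Z(h, I) = 0 (Z(h, I) = (h - h)/4 = (¼)*0 = 0)
n(k) = -⅖ (n(k) = -⅖ + 0*13 = -⅖ + 0 = -⅖)
n(-202) - F(-2104, -1011 + 1122) = -⅖ - 1*(-7/80) = -⅖ + 7/80 = -5/16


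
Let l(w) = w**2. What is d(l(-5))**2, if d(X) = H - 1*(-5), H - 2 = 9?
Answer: 256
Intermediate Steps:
H = 11 (H = 2 + 9 = 11)
d(X) = 16 (d(X) = 11 - 1*(-5) = 11 + 5 = 16)
d(l(-5))**2 = 16**2 = 256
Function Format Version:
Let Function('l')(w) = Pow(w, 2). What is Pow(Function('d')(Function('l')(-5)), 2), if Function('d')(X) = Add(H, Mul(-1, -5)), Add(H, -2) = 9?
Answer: 256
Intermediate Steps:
H = 11 (H = Add(2, 9) = 11)
Function('d')(X) = 16 (Function('d')(X) = Add(11, Mul(-1, -5)) = Add(11, 5) = 16)
Pow(Function('d')(Function('l')(-5)), 2) = Pow(16, 2) = 256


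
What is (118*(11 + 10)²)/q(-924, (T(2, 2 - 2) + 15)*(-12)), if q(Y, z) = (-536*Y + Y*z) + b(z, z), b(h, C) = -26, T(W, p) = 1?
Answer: 26019/336323 ≈ 0.077363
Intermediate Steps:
q(Y, z) = -26 - 536*Y + Y*z (q(Y, z) = (-536*Y + Y*z) - 26 = -26 - 536*Y + Y*z)
(118*(11 + 10)²)/q(-924, (T(2, 2 - 2) + 15)*(-12)) = (118*(11 + 10)²)/(-26 - 536*(-924) - 924*(1 + 15)*(-12)) = (118*21²)/(-26 + 495264 - 14784*(-12)) = (118*441)/(-26 + 495264 - 924*(-192)) = 52038/(-26 + 495264 + 177408) = 52038/672646 = 52038*(1/672646) = 26019/336323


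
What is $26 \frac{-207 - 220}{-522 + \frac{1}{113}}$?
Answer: $\frac{1254526}{58985} \approx 21.269$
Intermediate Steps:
$26 \frac{-207 - 220}{-522 + \frac{1}{113}} = 26 \left(- \frac{427}{-522 + \frac{1}{113}}\right) = 26 \left(- \frac{427}{- \frac{58985}{113}}\right) = 26 \left(\left(-427\right) \left(- \frac{113}{58985}\right)\right) = 26 \cdot \frac{48251}{58985} = \frac{1254526}{58985}$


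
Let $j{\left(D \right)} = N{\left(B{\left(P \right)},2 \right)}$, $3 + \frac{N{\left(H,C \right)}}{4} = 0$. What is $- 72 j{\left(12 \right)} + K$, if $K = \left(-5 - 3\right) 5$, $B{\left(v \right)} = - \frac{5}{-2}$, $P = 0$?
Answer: $824$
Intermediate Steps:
$B{\left(v \right)} = \frac{5}{2}$ ($B{\left(v \right)} = \left(-5\right) \left(- \frac{1}{2}\right) = \frac{5}{2}$)
$N{\left(H,C \right)} = -12$ ($N{\left(H,C \right)} = -12 + 4 \cdot 0 = -12 + 0 = -12$)
$j{\left(D \right)} = -12$
$K = -40$ ($K = \left(-8\right) 5 = -40$)
$- 72 j{\left(12 \right)} + K = \left(-72\right) \left(-12\right) - 40 = 864 - 40 = 824$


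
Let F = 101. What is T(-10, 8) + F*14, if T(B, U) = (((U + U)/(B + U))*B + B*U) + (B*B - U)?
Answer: 1506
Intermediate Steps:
T(B, U) = B² - U + B*U + 2*B*U/(B + U) (T(B, U) = (((2*U)/(B + U))*B + B*U) + (B² - U) = ((2*U/(B + U))*B + B*U) + (B² - U) = (2*B*U/(B + U) + B*U) + (B² - U) = (B*U + 2*B*U/(B + U)) + (B² - U) = B² - U + B*U + 2*B*U/(B + U))
T(-10, 8) + F*14 = ((-10)³ - 1*8² - 10*8 - 10*8² + 2*8*(-10)²)/(-10 + 8) + 101*14 = (-1000 - 1*64 - 80 - 10*64 + 2*8*100)/(-2) + 1414 = -(-1000 - 64 - 80 - 640 + 1600)/2 + 1414 = -½*(-184) + 1414 = 92 + 1414 = 1506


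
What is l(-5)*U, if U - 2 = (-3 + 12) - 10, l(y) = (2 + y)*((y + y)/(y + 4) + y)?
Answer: -15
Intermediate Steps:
l(y) = (2 + y)*(y + 2*y/(4 + y)) (l(y) = (2 + y)*((2*y)/(4 + y) + y) = (2 + y)*(2*y/(4 + y) + y) = (2 + y)*(y + 2*y/(4 + y)))
U = 1 (U = 2 + ((-3 + 12) - 10) = 2 + (9 - 10) = 2 - 1 = 1)
l(-5)*U = -5*(12 + (-5)**2 + 8*(-5))/(4 - 5)*1 = -5*(12 + 25 - 40)/(-1)*1 = -5*(-1)*(-3)*1 = -15*1 = -15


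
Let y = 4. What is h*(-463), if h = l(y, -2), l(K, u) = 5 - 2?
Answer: -1389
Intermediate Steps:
l(K, u) = 3
h = 3
h*(-463) = 3*(-463) = -1389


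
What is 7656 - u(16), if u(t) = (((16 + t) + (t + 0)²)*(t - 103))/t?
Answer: 9222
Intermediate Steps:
u(t) = (-103 + t)*(16 + t + t²)/t (u(t) = (((16 + t) + t²)*(-103 + t))/t = ((16 + t + t²)*(-103 + t))/t = ((-103 + t)*(16 + t + t²))/t = (-103 + t)*(16 + t + t²)/t)
7656 - u(16) = 7656 - (-87 + 16² - 1648/16 - 102*16) = 7656 - (-87 + 256 - 1648*1/16 - 1632) = 7656 - (-87 + 256 - 103 - 1632) = 7656 - 1*(-1566) = 7656 + 1566 = 9222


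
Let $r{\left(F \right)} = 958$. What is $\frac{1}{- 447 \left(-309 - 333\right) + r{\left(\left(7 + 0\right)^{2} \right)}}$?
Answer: $\frac{1}{287932} \approx 3.473 \cdot 10^{-6}$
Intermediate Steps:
$\frac{1}{- 447 \left(-309 - 333\right) + r{\left(\left(7 + 0\right)^{2} \right)}} = \frac{1}{- 447 \left(-309 - 333\right) + 958} = \frac{1}{\left(-447\right) \left(-642\right) + 958} = \frac{1}{286974 + 958} = \frac{1}{287932}$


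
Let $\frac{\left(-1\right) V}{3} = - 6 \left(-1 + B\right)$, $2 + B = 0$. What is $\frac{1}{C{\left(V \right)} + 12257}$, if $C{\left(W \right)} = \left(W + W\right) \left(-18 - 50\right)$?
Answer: $\frac{1}{19601} \approx 5.1018 \cdot 10^{-5}$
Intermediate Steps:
$B = -2$ ($B = -2 + 0 = -2$)
$V = -54$ ($V = - 3 \left(- 6 \left(-1 - 2\right)\right) = - 3 \left(\left(-6\right) \left(-3\right)\right) = \left(-3\right) 18 = -54$)
$C{\left(W \right)} = - 136 W$ ($C{\left(W \right)} = 2 W \left(-68\right) = - 136 W$)
$\frac{1}{C{\left(V \right)} + 12257} = \frac{1}{\left(-136\right) \left(-54\right) + 12257} = \frac{1}{7344 + 12257} = \frac{1}{19601}$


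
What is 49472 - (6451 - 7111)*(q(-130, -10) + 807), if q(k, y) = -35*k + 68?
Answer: 3629972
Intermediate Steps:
q(k, y) = 68 - 35*k
49472 - (6451 - 7111)*(q(-130, -10) + 807) = 49472 - (6451 - 7111)*((68 - 35*(-130)) + 807) = 49472 - (-660)*((68 + 4550) + 807) = 49472 - (-660)*(4618 + 807) = 49472 - (-660)*5425 = 49472 - 1*(-3580500) = 49472 + 3580500 = 3629972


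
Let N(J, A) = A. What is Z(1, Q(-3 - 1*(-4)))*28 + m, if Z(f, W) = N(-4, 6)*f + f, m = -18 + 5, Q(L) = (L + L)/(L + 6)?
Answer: 183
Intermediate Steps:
Q(L) = 2*L/(6 + L) (Q(L) = (2*L)/(6 + L) = 2*L/(6 + L))
m = -13
Z(f, W) = 7*f (Z(f, W) = 6*f + f = 7*f)
Z(1, Q(-3 - 1*(-4)))*28 + m = (7*1)*28 - 13 = 7*28 - 13 = 196 - 13 = 183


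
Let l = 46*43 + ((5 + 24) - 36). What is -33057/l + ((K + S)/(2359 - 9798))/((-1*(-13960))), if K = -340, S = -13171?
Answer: -381432361211/22742808360 ≈ -16.772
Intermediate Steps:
l = 1971 (l = 1978 + (29 - 36) = 1978 - 7 = 1971)
-33057/l + ((K + S)/(2359 - 9798))/((-1*(-13960))) = -33057/1971 + ((-340 - 13171)/(2359 - 9798))/((-1*(-13960))) = -33057*1/1971 - 13511/(-7439)/13960 = -3673/219 - 13511*(-1/7439)*(1/13960) = -3673/219 + (13511/7439)*(1/13960) = -3673/219 + 13511/103848440 = -381432361211/22742808360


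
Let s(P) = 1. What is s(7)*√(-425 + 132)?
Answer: I*√293 ≈ 17.117*I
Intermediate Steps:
s(7)*√(-425 + 132) = 1*√(-425 + 132) = 1*√(-293) = 1*(I*√293) = I*√293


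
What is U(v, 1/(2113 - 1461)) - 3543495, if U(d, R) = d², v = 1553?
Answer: -1131686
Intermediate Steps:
U(v, 1/(2113 - 1461)) - 3543495 = 1553² - 3543495 = 2411809 - 3543495 = -1131686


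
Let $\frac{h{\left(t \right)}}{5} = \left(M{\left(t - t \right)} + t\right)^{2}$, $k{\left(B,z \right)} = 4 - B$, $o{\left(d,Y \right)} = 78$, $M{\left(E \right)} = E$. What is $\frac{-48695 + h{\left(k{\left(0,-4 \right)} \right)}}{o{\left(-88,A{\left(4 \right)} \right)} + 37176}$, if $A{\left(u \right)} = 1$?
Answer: $- \frac{2315}{1774} \approx -1.305$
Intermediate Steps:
$h{\left(t \right)} = 5 t^{2}$ ($h{\left(t \right)} = 5 \left(\left(t - t\right) + t\right)^{2} = 5 \left(0 + t\right)^{2} = 5 t^{2}$)
$\frac{-48695 + h{\left(k{\left(0,-4 \right)} \right)}}{o{\left(-88,A{\left(4 \right)} \right)} + 37176} = \frac{-48695 + 5 \left(4 - 0\right)^{2}}{78 + 37176} = \frac{-48695 + 5 \left(4 + 0\right)^{2}}{37254} = \left(-48695 + 5 \cdot 4^{2}\right) \frac{1}{37254} = \left(-48695 + 5 \cdot 16\right) \frac{1}{37254} = \left(-48695 + 80\right) \frac{1}{37254} = \left(-48615\right) \frac{1}{37254} = - \frac{2315}{1774}$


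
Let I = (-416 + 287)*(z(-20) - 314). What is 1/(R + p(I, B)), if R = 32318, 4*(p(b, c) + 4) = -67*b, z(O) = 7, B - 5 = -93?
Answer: -4/2524145 ≈ -1.5847e-6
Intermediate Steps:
B = -88 (B = 5 - 93 = -88)
I = 39603 (I = (-416 + 287)*(7 - 314) = -129*(-307) = 39603)
p(b, c) = -4 - 67*b/4 (p(b, c) = -4 + (-67*b)/4 = -4 - 67*b/4)
1/(R + p(I, B)) = 1/(32318 + (-4 - 67/4*39603)) = 1/(32318 + (-4 - 2653401/4)) = 1/(32318 - 2653417/4) = 1/(-2524145/4) = -4/2524145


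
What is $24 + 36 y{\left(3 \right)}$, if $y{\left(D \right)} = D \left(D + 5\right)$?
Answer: $888$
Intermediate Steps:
$y{\left(D \right)} = D \left(5 + D\right)$
$24 + 36 y{\left(3 \right)} = 24 + 36 \cdot 3 \left(5 + 3\right) = 24 + 36 \cdot 3 \cdot 8 = 24 + 36 \cdot 24 = 24 + 864 = 888$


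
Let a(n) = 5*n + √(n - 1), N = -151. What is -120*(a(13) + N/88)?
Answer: -83535/11 - 240*√3 ≈ -8009.8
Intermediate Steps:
a(n) = √(-1 + n) + 5*n (a(n) = 5*n + √(-1 + n) = √(-1 + n) + 5*n)
-120*(a(13) + N/88) = -120*((√(-1 + 13) + 5*13) - 151/88) = -120*((√12 + 65) - 151*1/88) = -120*((2*√3 + 65) - 151/88) = -120*((65 + 2*√3) - 151/88) = -120*(5569/88 + 2*√3) = -83535/11 - 240*√3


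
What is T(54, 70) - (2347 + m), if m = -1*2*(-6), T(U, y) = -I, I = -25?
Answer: -2334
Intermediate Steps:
T(U, y) = 25 (T(U, y) = -1*(-25) = 25)
m = 12 (m = -2*(-6) = 12)
T(54, 70) - (2347 + m) = 25 - (2347 + 12) = 25 - 1*2359 = 25 - 2359 = -2334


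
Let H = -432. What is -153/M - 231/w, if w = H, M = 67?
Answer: -16873/9648 ≈ -1.7489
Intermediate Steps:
w = -432
-153/M - 231/w = -153/67 - 231/(-432) = -153*1/67 - 231*(-1/432) = -153/67 + 77/144 = -16873/9648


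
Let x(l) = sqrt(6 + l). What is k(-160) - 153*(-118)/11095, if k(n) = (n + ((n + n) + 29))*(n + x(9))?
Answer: 800633254/11095 - 451*sqrt(15) ≈ 70415.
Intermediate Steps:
k(n) = (29 + 3*n)*(n + sqrt(15)) (k(n) = (n + ((n + n) + 29))*(n + sqrt(6 + 9)) = (n + (2*n + 29))*(n + sqrt(15)) = (n + (29 + 2*n))*(n + sqrt(15)) = (29 + 3*n)*(n + sqrt(15)))
k(-160) - 153*(-118)/11095 = (3*(-160)**2 + 29*(-160) + 29*sqrt(15) + 3*(-160)*sqrt(15)) - 153*(-118)/11095 = (3*25600 - 4640 + 29*sqrt(15) - 480*sqrt(15)) - (-18054)/11095 = (76800 - 4640 + 29*sqrt(15) - 480*sqrt(15)) - 1*(-18054/11095) = (72160 - 451*sqrt(15)) + 18054/11095 = 800633254/11095 - 451*sqrt(15)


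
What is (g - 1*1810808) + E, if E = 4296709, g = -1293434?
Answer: 1192467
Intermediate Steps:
(g - 1*1810808) + E = (-1293434 - 1*1810808) + 4296709 = (-1293434 - 1810808) + 4296709 = -3104242 + 4296709 = 1192467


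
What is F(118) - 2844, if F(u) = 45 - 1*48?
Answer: -2847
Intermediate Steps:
F(u) = -3 (F(u) = 45 - 48 = -3)
F(118) - 2844 = -3 - 2844 = -2847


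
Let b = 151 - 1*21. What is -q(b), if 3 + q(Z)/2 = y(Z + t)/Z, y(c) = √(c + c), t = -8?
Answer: 6 - 2*√61/65 ≈ 5.7597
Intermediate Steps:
b = 130 (b = 151 - 21 = 130)
y(c) = √2*√c (y(c) = √(2*c) = √2*√c)
q(Z) = -6 + 2*√2*√(-8 + Z)/Z (q(Z) = -6 + 2*((√2*√(Z - 8))/Z) = -6 + 2*((√2*√(-8 + Z))/Z) = -6 + 2*(√2*√(-8 + Z)/Z) = -6 + 2*√2*√(-8 + Z)/Z)
-q(b) = -(-6 + 2*√(-16 + 2*130)/130) = -(-6 + 2*(1/130)*√(-16 + 260)) = -(-6 + 2*(1/130)*√244) = -(-6 + 2*(1/130)*(2*√61)) = -(-6 + 2*√61/65) = 6 - 2*√61/65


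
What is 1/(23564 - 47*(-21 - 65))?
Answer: 1/27606 ≈ 3.6224e-5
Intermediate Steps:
1/(23564 - 47*(-21 - 65)) = 1/(23564 - 47*(-86)) = 1/(23564 + 4042) = 1/27606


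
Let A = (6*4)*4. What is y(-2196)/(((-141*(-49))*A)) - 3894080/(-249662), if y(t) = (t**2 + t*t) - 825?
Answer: 118822503637/3942662304 ≈ 30.138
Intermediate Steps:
A = 96 (A = 24*4 = 96)
y(t) = -825 + 2*t**2 (y(t) = (t**2 + t**2) - 825 = 2*t**2 - 825 = -825 + 2*t**2)
y(-2196)/(((-141*(-49))*A)) - 3894080/(-249662) = (-825 + 2*(-2196)**2)/((-141*(-49)*96)) - 3894080/(-249662) = (-825 + 2*4822416)/((6909*96)) - 3894080*(-1/249662) = (-825 + 9644832)/663264 + 1947040/124831 = 9644007*(1/663264) + 1947040/124831 = 3214669/221088 + 1947040/124831 = 118822503637/3942662304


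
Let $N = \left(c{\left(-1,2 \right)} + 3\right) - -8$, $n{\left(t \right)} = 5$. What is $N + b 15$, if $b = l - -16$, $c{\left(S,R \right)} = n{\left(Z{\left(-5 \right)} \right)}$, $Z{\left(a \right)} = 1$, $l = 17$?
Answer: $511$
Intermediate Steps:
$c{\left(S,R \right)} = 5$
$N = 16$ ($N = \left(5 + 3\right) - -8 = 8 + 8 = 16$)
$b = 33$ ($b = 17 - -16 = 17 + 16 = 33$)
$N + b 15 = 16 + 33 \cdot 15 = 16 + 495 = 511$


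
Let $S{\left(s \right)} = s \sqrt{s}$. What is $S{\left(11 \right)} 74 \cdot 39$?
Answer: $31746 \sqrt{11} \approx 1.0529 \cdot 10^{5}$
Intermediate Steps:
$S{\left(s \right)} = s^{\frac{3}{2}}$
$S{\left(11 \right)} 74 \cdot 39 = 11^{\frac{3}{2}} \cdot 74 \cdot 39 = 11 \sqrt{11} \cdot 74 \cdot 39 = 814 \sqrt{11} \cdot 39 = 31746 \sqrt{11}$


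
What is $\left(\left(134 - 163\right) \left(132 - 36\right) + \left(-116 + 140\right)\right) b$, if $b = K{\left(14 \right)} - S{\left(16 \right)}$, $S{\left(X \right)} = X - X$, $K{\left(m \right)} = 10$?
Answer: $-27600$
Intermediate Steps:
$S{\left(X \right)} = 0$
$b = 10$ ($b = 10 - 0 = 10 + 0 = 10$)
$\left(\left(134 - 163\right) \left(132 - 36\right) + \left(-116 + 140\right)\right) b = \left(\left(134 - 163\right) \left(132 - 36\right) + \left(-116 + 140\right)\right) 10 = \left(\left(-29\right) 96 + 24\right) 10 = \left(-2784 + 24\right) 10 = \left(-2760\right) 10 = -27600$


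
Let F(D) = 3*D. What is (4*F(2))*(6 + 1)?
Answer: 168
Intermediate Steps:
(4*F(2))*(6 + 1) = (4*(3*2))*(6 + 1) = (4*6)*7 = 24*7 = 168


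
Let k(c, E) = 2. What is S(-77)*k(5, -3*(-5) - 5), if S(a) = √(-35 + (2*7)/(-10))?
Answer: 2*I*√910/5 ≈ 12.066*I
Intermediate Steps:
S(a) = I*√910/5 (S(a) = √(-35 + 14*(-⅒)) = √(-35 - 7/5) = √(-182/5) = I*√910/5)
S(-77)*k(5, -3*(-5) - 5) = (I*√910/5)*2 = 2*I*√910/5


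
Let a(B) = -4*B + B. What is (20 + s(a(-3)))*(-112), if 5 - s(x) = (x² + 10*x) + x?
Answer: 17360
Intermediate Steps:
a(B) = -3*B
s(x) = 5 - x² - 11*x (s(x) = 5 - ((x² + 10*x) + x) = 5 - (x² + 11*x) = 5 + (-x² - 11*x) = 5 - x² - 11*x)
(20 + s(a(-3)))*(-112) = (20 + (5 - (-3*(-3))² - (-33)*(-3)))*(-112) = (20 + (5 - 1*9² - 11*9))*(-112) = (20 + (5 - 1*81 - 99))*(-112) = (20 + (5 - 81 - 99))*(-112) = (20 - 175)*(-112) = -155*(-112) = 17360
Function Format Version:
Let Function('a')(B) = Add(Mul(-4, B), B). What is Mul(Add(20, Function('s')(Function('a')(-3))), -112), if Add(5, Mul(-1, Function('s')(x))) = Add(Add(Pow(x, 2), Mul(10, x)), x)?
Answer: 17360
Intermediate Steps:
Function('a')(B) = Mul(-3, B)
Function('s')(x) = Add(5, Mul(-1, Pow(x, 2)), Mul(-11, x)) (Function('s')(x) = Add(5, Mul(-1, Add(Add(Pow(x, 2), Mul(10, x)), x))) = Add(5, Mul(-1, Add(Pow(x, 2), Mul(11, x)))) = Add(5, Add(Mul(-1, Pow(x, 2)), Mul(-11, x))) = Add(5, Mul(-1, Pow(x, 2)), Mul(-11, x)))
Mul(Add(20, Function('s')(Function('a')(-3))), -112) = Mul(Add(20, Add(5, Mul(-1, Pow(Mul(-3, -3), 2)), Mul(-11, Mul(-3, -3)))), -112) = Mul(Add(20, Add(5, Mul(-1, Pow(9, 2)), Mul(-11, 9))), -112) = Mul(Add(20, Add(5, Mul(-1, 81), -99)), -112) = Mul(Add(20, Add(5, -81, -99)), -112) = Mul(Add(20, -175), -112) = Mul(-155, -112) = 17360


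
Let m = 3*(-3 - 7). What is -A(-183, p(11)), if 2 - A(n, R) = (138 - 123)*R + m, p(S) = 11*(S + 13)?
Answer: 3928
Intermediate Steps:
p(S) = 143 + 11*S (p(S) = 11*(13 + S) = 143 + 11*S)
m = -30 (m = 3*(-10) = -30)
A(n, R) = 32 - 15*R (A(n, R) = 2 - ((138 - 123)*R - 30) = 2 - (15*R - 30) = 2 - (-30 + 15*R) = 2 + (30 - 15*R) = 32 - 15*R)
-A(-183, p(11)) = -(32 - 15*(143 + 11*11)) = -(32 - 15*(143 + 121)) = -(32 - 15*264) = -(32 - 3960) = -1*(-3928) = 3928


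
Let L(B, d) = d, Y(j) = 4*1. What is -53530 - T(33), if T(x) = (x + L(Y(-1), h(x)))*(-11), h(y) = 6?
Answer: -53101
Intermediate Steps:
Y(j) = 4
T(x) = -66 - 11*x (T(x) = (x + 6)*(-11) = (6 + x)*(-11) = -66 - 11*x)
-53530 - T(33) = -53530 - (-66 - 11*33) = -53530 - (-66 - 363) = -53530 - 1*(-429) = -53530 + 429 = -53101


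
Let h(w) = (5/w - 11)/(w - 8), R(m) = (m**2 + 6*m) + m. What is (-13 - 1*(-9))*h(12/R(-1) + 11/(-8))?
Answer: -10784/2457 ≈ -4.3891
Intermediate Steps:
R(m) = m**2 + 7*m
h(w) = (-11 + 5/w)/(-8 + w)
(-13 - 1*(-9))*h(12/R(-1) + 11/(-8)) = (-13 - 1*(-9))*((5 - 11*(12/((-(7 - 1))) + 11/(-8)))/((12/((-(7 - 1))) + 11/(-8))*(-8 + (12/((-(7 - 1))) + 11/(-8))))) = (-13 + 9)*((5 - 11*(12/((-1*6)) + 11*(-1/8)))/((12/((-1*6)) + 11*(-1/8))*(-8 + (12/((-1*6)) + 11*(-1/8))))) = -4*(5 - 11*(12/(-6) - 11/8))/((12/(-6) - 11/8)*(-8 + (12/(-6) - 11/8))) = -4*(5 - 11*(12*(-1/6) - 11/8))/((12*(-1/6) - 11/8)*(-8 + (12*(-1/6) - 11/8))) = -4*(5 - 11*(-2 - 11/8))/((-2 - 11/8)*(-8 + (-2 - 11/8))) = -4*(5 - 11*(-27/8))/((-27/8)*(-8 - 27/8)) = -(-32)*(5 + 297/8)/(27*(-91/8)) = -(-32)*(-8)*337/(27*91*8) = -4*2696/2457 = -10784/2457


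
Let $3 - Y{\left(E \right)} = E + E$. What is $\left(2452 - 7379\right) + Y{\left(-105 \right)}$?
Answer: $-4714$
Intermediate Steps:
$Y{\left(E \right)} = 3 - 2 E$ ($Y{\left(E \right)} = 3 - \left(E + E\right) = 3 - 2 E$)
$\left(2452 - 7379\right) + Y{\left(-105 \right)} = \left(2452 - 7379\right) + \left(3 - -210\right) = -4927 + \left(3 + 210\right) = -4927 + 213 = -4714$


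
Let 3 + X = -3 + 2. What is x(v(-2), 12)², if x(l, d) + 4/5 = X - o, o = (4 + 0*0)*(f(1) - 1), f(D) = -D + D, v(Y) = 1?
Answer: 16/25 ≈ 0.64000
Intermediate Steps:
f(D) = 0
X = -4 (X = -3 + (-3 + 2) = -3 - 1 = -4)
o = -4 (o = (4 + 0*0)*(0 - 1) = (4 + 0)*(-1) = 4*(-1) = -4)
x(l, d) = -⅘ (x(l, d) = -⅘ + (-4 - 1*(-4)) = -⅘ + (-4 + 4) = -⅘ + 0 = -⅘)
x(v(-2), 12)² = (-⅘)² = 16/25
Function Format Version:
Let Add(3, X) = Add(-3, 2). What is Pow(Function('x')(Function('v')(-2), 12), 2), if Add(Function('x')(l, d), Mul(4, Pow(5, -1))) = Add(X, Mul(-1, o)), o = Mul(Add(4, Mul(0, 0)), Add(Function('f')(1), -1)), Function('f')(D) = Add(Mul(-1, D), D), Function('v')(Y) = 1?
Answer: Rational(16, 25) ≈ 0.64000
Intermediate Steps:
Function('f')(D) = 0
X = -4 (X = Add(-3, Add(-3, 2)) = Add(-3, -1) = -4)
o = -4 (o = Mul(Add(4, Mul(0, 0)), Add(0, -1)) = Mul(Add(4, 0), -1) = Mul(4, -1) = -4)
Function('x')(l, d) = Rational(-4, 5) (Function('x')(l, d) = Add(Rational(-4, 5), Add(-4, Mul(-1, -4))) = Add(Rational(-4, 5), Add(-4, 4)) = Add(Rational(-4, 5), 0) = Rational(-4, 5))
Pow(Function('x')(Function('v')(-2), 12), 2) = Pow(Rational(-4, 5), 2) = Rational(16, 25)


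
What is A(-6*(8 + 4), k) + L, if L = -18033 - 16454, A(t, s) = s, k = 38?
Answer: -34449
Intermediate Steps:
L = -34487
A(-6*(8 + 4), k) + L = 38 - 34487 = -34449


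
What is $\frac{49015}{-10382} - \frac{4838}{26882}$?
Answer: $- \frac{683924673}{139544462} \approx -4.9011$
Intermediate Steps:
$\frac{49015}{-10382} - \frac{4838}{26882} = 49015 \left(- \frac{1}{10382}\right) - \frac{2419}{13441} = - \frac{49015}{10382} - \frac{2419}{13441} = - \frac{683924673}{139544462}$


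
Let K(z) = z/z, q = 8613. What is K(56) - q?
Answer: -8612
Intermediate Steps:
K(z) = 1
K(56) - q = 1 - 1*8613 = 1 - 8613 = -8612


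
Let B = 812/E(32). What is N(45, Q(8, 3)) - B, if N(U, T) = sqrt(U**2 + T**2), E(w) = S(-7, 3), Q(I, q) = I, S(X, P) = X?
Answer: 116 + sqrt(2089) ≈ 161.71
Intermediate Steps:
E(w) = -7
N(U, T) = sqrt(T**2 + U**2)
B = -116 (B = 812/(-7) = 812*(-1/7) = -116)
N(45, Q(8, 3)) - B = sqrt(8**2 + 45**2) - 1*(-116) = sqrt(64 + 2025) + 116 = sqrt(2089) + 116 = 116 + sqrt(2089)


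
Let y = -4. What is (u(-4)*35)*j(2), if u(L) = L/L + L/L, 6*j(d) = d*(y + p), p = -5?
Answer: -210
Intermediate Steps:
j(d) = -3*d/2 (j(d) = (d*(-4 - 5))/6 = (d*(-9))/6 = (-9*d)/6 = -3*d/2)
u(L) = 2 (u(L) = 1 + 1 = 2)
(u(-4)*35)*j(2) = (2*35)*(-3/2*2) = 70*(-3) = -210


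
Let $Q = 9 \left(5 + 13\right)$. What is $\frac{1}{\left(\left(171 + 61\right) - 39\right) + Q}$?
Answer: $\frac{1}{355} \approx 0.0028169$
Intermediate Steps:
$Q = 162$ ($Q = 9 \cdot 18 = 162$)
$\frac{1}{\left(\left(171 + 61\right) - 39\right) + Q} = \frac{1}{\left(\left(171 + 61\right) - 39\right) + 162} = \frac{1}{\left(232 - 39\right) + 162} = \frac{1}{193 + 162} = \frac{1}{355}$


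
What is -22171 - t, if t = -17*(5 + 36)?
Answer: -21474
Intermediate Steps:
t = -697 (t = -17*41 = -697)
-22171 - t = -22171 - 1*(-697) = -22171 + 697 = -21474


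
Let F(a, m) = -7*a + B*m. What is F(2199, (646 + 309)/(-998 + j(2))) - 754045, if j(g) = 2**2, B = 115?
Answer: -764931197/994 ≈ -7.6955e+5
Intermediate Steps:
j(g) = 4
F(a, m) = -7*a + 115*m
F(2199, (646 + 309)/(-998 + j(2))) - 754045 = (-7*2199 + 115*((646 + 309)/(-998 + 4))) - 754045 = (-15393 + 115*(955/(-994))) - 754045 = (-15393 + 115*(955*(-1/994))) - 754045 = (-15393 + 115*(-955/994)) - 754045 = (-15393 - 109825/994) - 754045 = -15410467/994 - 754045 = -764931197/994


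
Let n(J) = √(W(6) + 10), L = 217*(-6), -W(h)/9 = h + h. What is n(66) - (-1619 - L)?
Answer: 317 + 7*I*√2 ≈ 317.0 + 9.8995*I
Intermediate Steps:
W(h) = -18*h (W(h) = -9*(h + h) = -18*h)
L = -1302
n(J) = 7*I*√2 (n(J) = √(-18*6 + 10) = √(-108 + 10) = √(-98) = 7*I*√2)
n(66) - (-1619 - L) = 7*I*√2 - (-1619 - 1*(-1302)) = 7*I*√2 - (-1619 + 1302) = 7*I*√2 - 1*(-317) = 7*I*√2 + 317 = 317 + 7*I*√2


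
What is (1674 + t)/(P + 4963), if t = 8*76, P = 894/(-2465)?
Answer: 5625130/12232901 ≈ 0.45984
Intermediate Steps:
P = -894/2465 (P = 894*(-1/2465) = -894/2465 ≈ -0.36268)
t = 608
(1674 + t)/(P + 4963) = (1674 + 608)/(-894/2465 + 4963) = 2282/(12232901/2465) = 2282*(2465/12232901) = 5625130/12232901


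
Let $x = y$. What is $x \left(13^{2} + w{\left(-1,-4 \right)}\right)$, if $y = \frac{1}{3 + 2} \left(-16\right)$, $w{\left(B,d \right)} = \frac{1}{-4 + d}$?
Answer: $- \frac{2702}{5} \approx -540.4$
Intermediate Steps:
$y = - \frac{16}{5}$ ($y = \frac{1}{5} \left(-16\right) = - \frac{16}{5} \approx -3.2$)
$x = - \frac{16}{5} \approx -3.2$
$x \left(13^{2} + w{\left(-1,-4 \right)}\right) = - \frac{16 \left(13^{2} + \frac{1}{-4 - 4}\right)}{5} = - \frac{16 \left(169 + \frac{1}{-8}\right)}{5} = - \frac{16 \left(169 - \frac{1}{8}\right)}{5} = \left(- \frac{16}{5}\right) \frac{1351}{8} = - \frac{2702}{5}$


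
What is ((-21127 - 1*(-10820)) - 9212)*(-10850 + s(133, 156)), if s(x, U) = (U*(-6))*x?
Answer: 2641662422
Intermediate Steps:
s(x, U) = -6*U*x (s(x, U) = (-6*U)*x = -6*U*x)
((-21127 - 1*(-10820)) - 9212)*(-10850 + s(133, 156)) = ((-21127 - 1*(-10820)) - 9212)*(-10850 - 6*156*133) = ((-21127 + 10820) - 9212)*(-10850 - 124488) = (-10307 - 9212)*(-135338) = -19519*(-135338) = 2641662422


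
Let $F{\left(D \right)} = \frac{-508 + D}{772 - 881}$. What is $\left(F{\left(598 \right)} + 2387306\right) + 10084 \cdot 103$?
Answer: $\frac{373429332}{109} \approx 3.426 \cdot 10^{6}$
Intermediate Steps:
$F{\left(D \right)} = \frac{508}{109} - \frac{D}{109}$ ($F{\left(D \right)} = \frac{-508 + D}{-109} = \left(-508 + D\right) \left(- \frac{1}{109}\right) = \frac{508}{109} - \frac{D}{109}$)
$\left(F{\left(598 \right)} + 2387306\right) + 10084 \cdot 103 = \left(\left(\frac{508}{109} - \frac{598}{109}\right) + 2387306\right) + 10084 \cdot 103 = \left(\left(\frac{508}{109} - \frac{598}{109}\right) + 2387306\right) + 1038652 = \left(- \frac{90}{109} + 2387306\right) + 1038652 = \frac{260216264}{109} + 1038652 = \frac{373429332}{109}$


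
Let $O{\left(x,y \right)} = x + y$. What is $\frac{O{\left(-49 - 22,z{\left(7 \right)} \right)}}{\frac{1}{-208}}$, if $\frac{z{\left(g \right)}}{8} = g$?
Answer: $3120$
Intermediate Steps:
$z{\left(g \right)} = 8 g$
$\frac{O{\left(-49 - 22,z{\left(7 \right)} \right)}}{\frac{1}{-208}} = \frac{\left(-49 - 22\right) + 8 \cdot 7}{\frac{1}{-208}} = \frac{-71 + 56}{- \frac{1}{208}} = \left(-15\right) \left(-208\right) = 3120$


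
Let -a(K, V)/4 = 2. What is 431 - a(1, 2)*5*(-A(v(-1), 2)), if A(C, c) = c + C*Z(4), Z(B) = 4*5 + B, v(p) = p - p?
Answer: 351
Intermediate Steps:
a(K, V) = -8 (a(K, V) = -4*2 = -8)
v(p) = 0
Z(B) = 20 + B
A(C, c) = c + 24*C (A(C, c) = c + C*(20 + 4) = c + C*24 = c + 24*C)
431 - a(1, 2)*5*(-A(v(-1), 2)) = 431 - (-8*5)*(-(2 + 24*0)) = 431 - (-40)*(-(2 + 0)) = 431 - (-40)*(-1*2) = 431 - (-40)*(-2) = 431 - 1*80 = 431 - 80 = 351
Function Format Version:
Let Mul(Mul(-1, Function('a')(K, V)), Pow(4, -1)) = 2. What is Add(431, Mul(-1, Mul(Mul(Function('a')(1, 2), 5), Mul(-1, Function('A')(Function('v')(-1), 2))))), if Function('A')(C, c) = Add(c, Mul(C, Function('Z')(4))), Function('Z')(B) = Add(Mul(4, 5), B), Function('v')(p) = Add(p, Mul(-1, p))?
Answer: 351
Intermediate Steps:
Function('a')(K, V) = -8 (Function('a')(K, V) = Mul(-4, 2) = -8)
Function('v')(p) = 0
Function('Z')(B) = Add(20, B)
Function('A')(C, c) = Add(c, Mul(24, C)) (Function('A')(C, c) = Add(c, Mul(C, Add(20, 4))) = Add(c, Mul(C, 24)) = Add(c, Mul(24, C)))
Add(431, Mul(-1, Mul(Mul(Function('a')(1, 2), 5), Mul(-1, Function('A')(Function('v')(-1), 2))))) = Add(431, Mul(-1, Mul(Mul(-8, 5), Mul(-1, Add(2, Mul(24, 0)))))) = Add(431, Mul(-1, Mul(-40, Mul(-1, Add(2, 0))))) = Add(431, Mul(-1, Mul(-40, Mul(-1, 2)))) = Add(431, Mul(-1, Mul(-40, -2))) = Add(431, Mul(-1, 80)) = Add(431, -80) = 351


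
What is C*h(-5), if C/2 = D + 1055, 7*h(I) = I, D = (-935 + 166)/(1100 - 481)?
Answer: -6522760/4333 ≈ -1505.4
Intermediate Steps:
D = -769/619 ≈ -1.2423
h(I) = I/7
C = 1304552/619 (C = 2*(-769/619 + 1055) = 2*(652276/619) = 1304552/619 ≈ 2107.5)
C*h(-5) = 1304552*((⅐)*(-5))/619 = (1304552/619)*(-5/7) = -6522760/4333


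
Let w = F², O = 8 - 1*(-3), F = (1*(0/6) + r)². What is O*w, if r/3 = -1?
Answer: 891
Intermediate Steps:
r = -3 (r = 3*(-1) = -3)
F = 9 (F = (1*(0/6) - 3)² = (1*(0*(⅙)) - 3)² = (1*0 - 3)² = (0 - 3)² = (-3)² = 9)
O = 11 (O = 8 + 3 = 11)
w = 81 (w = 9² = 81)
O*w = 11*81 = 891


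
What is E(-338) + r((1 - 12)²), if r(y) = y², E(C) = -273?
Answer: 14368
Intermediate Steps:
E(-338) + r((1 - 12)²) = -273 + ((1 - 12)²)² = -273 + ((-11)²)² = -273 + 121² = -273 + 14641 = 14368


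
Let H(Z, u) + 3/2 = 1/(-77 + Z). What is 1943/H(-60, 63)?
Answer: -532382/413 ≈ -1289.1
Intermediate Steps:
H(Z, u) = -3/2 + 1/(-77 + Z)
1943/H(-60, 63) = 1943/(((233 - 3*(-60))/(2*(-77 - 60)))) = 1943/(((½)*(233 + 180)/(-137))) = 1943/(((½)*(-1/137)*413)) = 1943/(-413/274) = 1943*(-274/413) = -532382/413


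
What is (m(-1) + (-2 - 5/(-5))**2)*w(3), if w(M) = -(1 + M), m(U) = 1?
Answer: -8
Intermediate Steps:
w(M) = -1 - M
(m(-1) + (-2 - 5/(-5))**2)*w(3) = (1 + (-2 - 5/(-5))**2)*(-1 - 1*3) = (1 + (-2 - 5*(-1/5))**2)*(-1 - 3) = (1 + (-2 + 1)**2)*(-4) = (1 + (-1)**2)*(-4) = (1 + 1)*(-4) = 2*(-4) = -8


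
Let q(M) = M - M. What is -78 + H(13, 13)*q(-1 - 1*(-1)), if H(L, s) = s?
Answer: -78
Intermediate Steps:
q(M) = 0
-78 + H(13, 13)*q(-1 - 1*(-1)) = -78 + 13*0 = -78 + 0 = -78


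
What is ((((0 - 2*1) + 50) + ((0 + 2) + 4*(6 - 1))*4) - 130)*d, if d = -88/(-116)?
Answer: 132/29 ≈ 4.5517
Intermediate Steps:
d = 22/29 (d = -88*(-1/116) = 22/29 ≈ 0.75862)
((((0 - 2*1) + 50) + ((0 + 2) + 4*(6 - 1))*4) - 130)*d = ((((0 - 2*1) + 50) + ((0 + 2) + 4*(6 - 1))*4) - 130)*(22/29) = ((((0 - 2) + 50) + (2 + 4*5)*4) - 130)*(22/29) = (((-2 + 50) + (2 + 20)*4) - 130)*(22/29) = ((48 + 22*4) - 130)*(22/29) = ((48 + 88) - 130)*(22/29) = (136 - 130)*(22/29) = 6*(22/29) = 132/29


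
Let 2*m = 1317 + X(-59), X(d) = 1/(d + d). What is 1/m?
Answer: 236/155405 ≈ 0.0015186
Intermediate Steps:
X(d) = 1/(2*d)
m = 155405/236 (m = (1317 + (½)/(-59))/2 = (1317 + (½)*(-1/59))/2 = (1317 - 1/118)/2 = (½)*(155405/118) = 155405/236 ≈ 658.50)
1/m = 1/(155405/236) = 236/155405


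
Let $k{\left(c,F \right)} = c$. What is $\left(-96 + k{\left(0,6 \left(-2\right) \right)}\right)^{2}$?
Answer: $9216$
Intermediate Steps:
$\left(-96 + k{\left(0,6 \left(-2\right) \right)}\right)^{2} = \left(-96 + 0\right)^{2} = \left(-96\right)^{2} = 9216$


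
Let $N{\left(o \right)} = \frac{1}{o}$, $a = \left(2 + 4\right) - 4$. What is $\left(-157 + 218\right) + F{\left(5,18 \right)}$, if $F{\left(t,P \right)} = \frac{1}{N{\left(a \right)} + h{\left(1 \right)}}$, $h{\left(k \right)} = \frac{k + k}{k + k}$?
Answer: $\frac{185}{3} \approx 61.667$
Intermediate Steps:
$h{\left(k \right)} = 1$ ($h{\left(k \right)} = \frac{2 k}{2 k} = 2 k \frac{1}{2 k} = 1$)
$a = 2$ ($a = 6 - 4 = 2$)
$F{\left(t,P \right)} = \frac{2}{3}$ ($F{\left(t,P \right)} = \frac{1}{\frac{1}{2} + 1} = \frac{1}{\frac{3}{2}} = \frac{2}{3}$)
$\left(-157 + 218\right) + F{\left(5,18 \right)} = \left(-157 + 218\right) + \frac{2}{3} = 61 + \frac{2}{3} = \frac{185}{3}$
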